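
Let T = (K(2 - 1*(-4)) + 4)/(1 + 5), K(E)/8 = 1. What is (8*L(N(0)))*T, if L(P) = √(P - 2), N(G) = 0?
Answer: 16*I*√2 ≈ 22.627*I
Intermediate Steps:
K(E) = 8 (K(E) = 8*1 = 8)
L(P) = √(-2 + P)
T = 2 (T = (8 + 4)/(1 + 5) = 12/6 = 12*(⅙) = 2)
(8*L(N(0)))*T = (8*√(-2 + 0))*2 = (8*√(-2))*2 = (8*(I*√2))*2 = (8*I*√2)*2 = 16*I*√2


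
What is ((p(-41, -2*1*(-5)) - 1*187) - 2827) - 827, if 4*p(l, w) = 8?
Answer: -3839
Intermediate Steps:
p(l, w) = 2 (p(l, w) = (¼)*8 = 2)
((p(-41, -2*1*(-5)) - 1*187) - 2827) - 827 = ((2 - 1*187) - 2827) - 827 = ((2 - 187) - 2827) - 827 = (-185 - 2827) - 827 = -3012 - 827 = -3839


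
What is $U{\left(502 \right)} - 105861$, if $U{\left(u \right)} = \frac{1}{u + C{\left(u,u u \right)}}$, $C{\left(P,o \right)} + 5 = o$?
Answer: $- \frac{26730008360}{252501} \approx -1.0586 \cdot 10^{5}$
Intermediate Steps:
$C{\left(P,o \right)} = -5 + o$
$U{\left(u \right)} = \frac{1}{-5 + u + u^{2}}$ ($U{\left(u \right)} = \frac{1}{u + \left(-5 + u u\right)} = \frac{1}{u + \left(-5 + u^{2}\right)} = \frac{1}{-5 + u + u^{2}}$)
$U{\left(502 \right)} - 105861 = \frac{1}{-5 + 502 + 502^{2}} - 105861 = \frac{1}{-5 + 502 + 252004} - 105861 = \frac{1}{252501} - 105861 = - \frac{26730008360}{252501}$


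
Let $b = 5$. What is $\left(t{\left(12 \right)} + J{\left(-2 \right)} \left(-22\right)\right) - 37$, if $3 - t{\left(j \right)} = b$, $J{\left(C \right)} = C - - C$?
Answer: $49$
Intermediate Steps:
$J{\left(C \right)} = 2 C$ ($J{\left(C \right)} = C + C = 2 C$)
$t{\left(j \right)} = -2$ ($t{\left(j \right)} = 3 - 5 = -2$)
$\left(t{\left(12 \right)} + J{\left(-2 \right)} \left(-22\right)\right) - 37 = \left(-2 + 2 \left(-2\right) \left(-22\right)\right) - 37 = \left(-2 - -88\right) - 37 = \left(-2 + 88\right) - 37 = 86 - 37 = 49$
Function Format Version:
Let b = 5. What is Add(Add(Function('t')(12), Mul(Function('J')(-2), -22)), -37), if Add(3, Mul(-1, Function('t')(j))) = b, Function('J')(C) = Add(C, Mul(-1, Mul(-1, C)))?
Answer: 49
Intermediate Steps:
Function('J')(C) = Mul(2, C) (Function('J')(C) = Add(C, C) = Mul(2, C))
Function('t')(j) = -2 (Function('t')(j) = Add(3, Mul(-1, 5)) = Add(3, -5) = -2)
Add(Add(Function('t')(12), Mul(Function('J')(-2), -22)), -37) = Add(Add(-2, Mul(Mul(2, -2), -22)), -37) = Add(Add(-2, Mul(-4, -22)), -37) = Add(Add(-2, 88), -37) = Add(86, -37) = 49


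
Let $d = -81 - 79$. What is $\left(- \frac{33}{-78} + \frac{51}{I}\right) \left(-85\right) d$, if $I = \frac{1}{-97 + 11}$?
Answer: $- \frac{775370000}{13} \approx -5.9644 \cdot 10^{7}$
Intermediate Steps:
$I = - \frac{1}{86}$ ($I = \frac{1}{-86} = - \frac{1}{86} \approx -0.011628$)
$d = -160$
$\left(- \frac{33}{-78} + \frac{51}{I}\right) \left(-85\right) d = \left(- \frac{33}{-78} + \frac{51}{- \frac{1}{86}}\right) \left(-85\right) \left(-160\right) = \left(\left(-33\right) \left(- \frac{1}{78}\right) + 51 \left(-86\right)\right) \left(-85\right) \left(-160\right) = \left(\frac{11}{26} - 4386\right) \left(-85\right) \left(-160\right) = \left(- \frac{114025}{26}\right) \left(-85\right) \left(-160\right) = \frac{9692125}{26} \left(-160\right) = - \frac{775370000}{13}$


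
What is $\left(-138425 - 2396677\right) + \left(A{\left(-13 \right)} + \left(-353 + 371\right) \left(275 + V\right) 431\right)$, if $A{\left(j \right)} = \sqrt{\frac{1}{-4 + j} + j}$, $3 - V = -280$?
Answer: $1793862 + \frac{i \sqrt{3774}}{17} \approx 1.7939 \cdot 10^{6} + 3.6137 i$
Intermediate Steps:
$V = 283$ ($V = 3 - -280 = 3 + 280 = 283$)
$A{\left(j \right)} = \sqrt{j + \frac{1}{-4 + j}}$
$\left(-138425 - 2396677\right) + \left(A{\left(-13 \right)} + \left(-353 + 371\right) \left(275 + V\right) 431\right) = \left(-138425 - 2396677\right) + \left(\sqrt{\frac{1 - 13 \left(-4 - 13\right)}{-4 - 13}} + \left(-353 + 371\right) \left(275 + 283\right) 431\right) = -2535102 + \left(\sqrt{\frac{1 - -221}{-17}} + 18 \cdot 558 \cdot 431\right) = -2535102 + \left(\sqrt{- \frac{1 + 221}{17}} + 10044 \cdot 431\right) = -2535102 + \left(\sqrt{\left(- \frac{1}{17}\right) 222} + 4328964\right) = -2535102 + \left(\sqrt{- \frac{222}{17}} + 4328964\right) = -2535102 + \left(\frac{i \sqrt{3774}}{17} + 4328964\right) = -2535102 + \left(4328964 + \frac{i \sqrt{3774}}{17}\right) = 1793862 + \frac{i \sqrt{3774}}{17}$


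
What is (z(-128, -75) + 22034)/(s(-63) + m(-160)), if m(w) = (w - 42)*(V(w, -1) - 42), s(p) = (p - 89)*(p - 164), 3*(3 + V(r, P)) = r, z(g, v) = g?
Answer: 32859/81551 ≈ 0.40293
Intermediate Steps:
V(r, P) = -3 + r/3
s(p) = (-164 + p)*(-89 + p) (s(p) = (-89 + p)*(-164 + p) = (-164 + p)*(-89 + p))
m(w) = (-45 + w/3)*(-42 + w) (m(w) = (w - 42)*((-3 + w/3) - 42) = (-42 + w)*(-45 + w/3) = (-45 + w/3)*(-42 + w))
(z(-128, -75) + 22034)/(s(-63) + m(-160)) = (-128 + 22034)/((14596 + (-63)² - 253*(-63)) + (1890 - 59*(-160) + (⅓)*(-160)²)) = 21906/((14596 + 3969 + 15939) + (1890 + 9440 + (⅓)*25600)) = 21906/(34504 + (1890 + 9440 + 25600/3)) = 21906/(34504 + 59590/3) = 21906/(163102/3) = 21906*(3/163102) = 32859/81551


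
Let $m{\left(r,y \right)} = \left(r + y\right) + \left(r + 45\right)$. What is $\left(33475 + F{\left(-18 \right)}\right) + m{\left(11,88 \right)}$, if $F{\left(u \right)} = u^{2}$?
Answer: $33954$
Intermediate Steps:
$m{\left(r,y \right)} = 45 + y + 2 r$ ($m{\left(r,y \right)} = \left(r + y\right) + \left(45 + r\right) = 45 + y + 2 r$)
$\left(33475 + F{\left(-18 \right)}\right) + m{\left(11,88 \right)} = \left(33475 + \left(-18\right)^{2}\right) + \left(45 + 88 + 2 \cdot 11\right) = \left(33475 + 324\right) + \left(45 + 88 + 22\right) = 33799 + 155 = 33954$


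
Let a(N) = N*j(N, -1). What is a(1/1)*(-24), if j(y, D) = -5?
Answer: 120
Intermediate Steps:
a(N) = -5*N (a(N) = N*(-5) = -5*N)
a(1/1)*(-24) = -5/1*(-24) = -5*1*(-24) = -5*(-24) = 120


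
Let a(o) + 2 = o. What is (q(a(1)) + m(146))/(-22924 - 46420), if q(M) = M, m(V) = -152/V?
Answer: 149/5062112 ≈ 2.9434e-5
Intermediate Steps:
a(o) = -2 + o
(q(a(1)) + m(146))/(-22924 - 46420) = ((-2 + 1) - 152/146)/(-22924 - 46420) = (-1 - 152*1/146)/(-69344) = (-1 - 76/73)*(-1/69344) = -149/73*(-1/69344) = 149/5062112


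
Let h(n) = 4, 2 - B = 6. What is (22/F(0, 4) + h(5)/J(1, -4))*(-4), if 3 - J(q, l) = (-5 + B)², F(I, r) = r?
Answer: -850/39 ≈ -21.795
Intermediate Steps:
B = -4 (B = 2 - 1*6 = 2 - 6 = -4)
J(q, l) = -78 (J(q, l) = 3 - (-5 - 4)² = 3 - 1*(-9)² = 3 - 1*81 = 3 - 81 = -78)
(22/F(0, 4) + h(5)/J(1, -4))*(-4) = (22/4 + 4/(-78))*(-4) = (22*(¼) + 4*(-1/78))*(-4) = (11/2 - 2/39)*(-4) = (425/78)*(-4) = -850/39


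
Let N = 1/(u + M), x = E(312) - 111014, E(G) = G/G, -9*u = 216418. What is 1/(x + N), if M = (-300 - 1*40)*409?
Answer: -1467958/162962421463 ≈ -9.0080e-6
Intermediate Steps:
u = -216418/9 (u = -⅑*216418 = -216418/9 ≈ -24046.)
E(G) = 1
M = -139060 (M = (-300 - 40)*409 = -340*409 = -139060)
x = -111013 (x = 1 - 111014 = -111013)
N = -9/1467958 (N = 1/(-216418/9 - 139060) = 1/(-1467958/9) = -9/1467958 ≈ -6.1310e-6)
1/(x + N) = 1/(-111013 - 9/1467958) = 1/(-162962421463/1467958) = -1467958/162962421463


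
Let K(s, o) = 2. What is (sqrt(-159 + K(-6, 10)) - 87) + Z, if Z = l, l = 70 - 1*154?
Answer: -171 + I*sqrt(157) ≈ -171.0 + 12.53*I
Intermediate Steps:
l = -84 (l = 70 - 154 = -84)
Z = -84
(sqrt(-159 + K(-6, 10)) - 87) + Z = (sqrt(-159 + 2) - 87) - 84 = (sqrt(-157) - 87) - 84 = (I*sqrt(157) - 87) - 84 = (-87 + I*sqrt(157)) - 84 = -171 + I*sqrt(157)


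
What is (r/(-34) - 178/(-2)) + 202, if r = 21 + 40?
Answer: 9833/34 ≈ 289.21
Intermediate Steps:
r = 61
(r/(-34) - 178/(-2)) + 202 = (61/(-34) - 178/(-2)) + 202 = (61*(-1/34) - 178*(-½)) + 202 = (-61/34 + 89) + 202 = 2965/34 + 202 = 9833/34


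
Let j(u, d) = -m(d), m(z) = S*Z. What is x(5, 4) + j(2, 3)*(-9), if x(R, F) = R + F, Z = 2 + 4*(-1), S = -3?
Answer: 63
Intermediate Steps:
Z = -2 (Z = 2 - 4 = -2)
m(z) = 6 (m(z) = -3*(-2) = 6)
x(R, F) = F + R
j(u, d) = -6 (j(u, d) = -1*6 = -6)
x(5, 4) + j(2, 3)*(-9) = (4 + 5) - 6*(-9) = 9 + 54 = 63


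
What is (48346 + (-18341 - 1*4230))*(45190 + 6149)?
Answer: 1323262725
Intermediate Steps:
(48346 + (-18341 - 1*4230))*(45190 + 6149) = (48346 + (-18341 - 4230))*51339 = (48346 - 22571)*51339 = 25775*51339 = 1323262725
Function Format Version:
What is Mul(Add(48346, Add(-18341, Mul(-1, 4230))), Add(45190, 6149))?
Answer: 1323262725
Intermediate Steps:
Mul(Add(48346, Add(-18341, Mul(-1, 4230))), Add(45190, 6149)) = Mul(Add(48346, Add(-18341, -4230)), 51339) = Mul(Add(48346, -22571), 51339) = Mul(25775, 51339) = 1323262725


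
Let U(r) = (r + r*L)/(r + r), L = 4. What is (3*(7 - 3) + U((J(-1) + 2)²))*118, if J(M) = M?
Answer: 1711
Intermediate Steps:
U(r) = 5/2 (U(r) = (r + r*4)/(r + r) = (r + 4*r)/((2*r)) = (5*r)*(1/(2*r)) = 5/2)
(3*(7 - 3) + U((J(-1) + 2)²))*118 = (3*(7 - 3) + 5/2)*118 = (3*4 + 5/2)*118 = (12 + 5/2)*118 = (29/2)*118 = 1711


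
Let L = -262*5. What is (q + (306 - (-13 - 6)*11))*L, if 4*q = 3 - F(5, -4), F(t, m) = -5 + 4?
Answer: -675960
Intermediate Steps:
F(t, m) = -1
q = 1 (q = (3 - 1*(-1))/4 = (3 + 1)/4 = (¼)*4 = 1)
L = -1310
(q + (306 - (-13 - 6)*11))*L = (1 + (306 - (-13 - 6)*11))*(-1310) = (1 + (306 - (-19)*11))*(-1310) = (1 + (306 - 1*(-209)))*(-1310) = (1 + (306 + 209))*(-1310) = (1 + 515)*(-1310) = 516*(-1310) = -675960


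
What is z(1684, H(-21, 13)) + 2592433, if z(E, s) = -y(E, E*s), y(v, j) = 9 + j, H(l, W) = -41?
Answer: 2661468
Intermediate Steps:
z(E, s) = -9 - E*s (z(E, s) = -(9 + E*s) = -9 - E*s)
z(1684, H(-21, 13)) + 2592433 = (-9 - 1*1684*(-41)) + 2592433 = (-9 + 69044) + 2592433 = 69035 + 2592433 = 2661468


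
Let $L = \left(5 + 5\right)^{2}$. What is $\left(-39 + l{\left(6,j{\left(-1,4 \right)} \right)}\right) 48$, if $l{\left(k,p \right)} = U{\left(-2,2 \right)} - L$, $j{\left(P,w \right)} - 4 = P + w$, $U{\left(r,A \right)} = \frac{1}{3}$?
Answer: $-6656$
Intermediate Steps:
$U{\left(r,A \right)} = \frac{1}{3}$
$L = 100$ ($L = 10^{2} = 100$)
$j{\left(P,w \right)} = 4 + P + w$ ($j{\left(P,w \right)} = 4 + \left(P + w\right) = 4 + P + w$)
$l{\left(k,p \right)} = - \frac{299}{3}$ ($l{\left(k,p \right)} = \frac{1}{3} - 100 = - \frac{299}{3}$)
$\left(-39 + l{\left(6,j{\left(-1,4 \right)} \right)}\right) 48 = \left(-39 - \frac{299}{3}\right) 48 = \left(- \frac{416}{3}\right) 48 = -6656$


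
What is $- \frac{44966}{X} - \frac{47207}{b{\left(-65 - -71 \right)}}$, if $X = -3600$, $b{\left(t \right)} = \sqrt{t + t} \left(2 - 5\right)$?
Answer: $\frac{22483}{1800} + \frac{47207 \sqrt{3}}{18} \approx 4555.0$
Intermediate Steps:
$b{\left(t \right)} = - 3 \sqrt{2} \sqrt{t}$ ($b{\left(t \right)} = \sqrt{2 t} \left(-3\right) = \sqrt{2} \sqrt{t} \left(-3\right) = - 3 \sqrt{2} \sqrt{t}$)
$- \frac{44966}{X} - \frac{47207}{b{\left(-65 - -71 \right)}} = - \frac{44966}{-3600} - \frac{47207}{\left(-3\right) \sqrt{2} \sqrt{-65 - -71}} = \left(-44966\right) \left(- \frac{1}{3600}\right) - \frac{47207}{\left(-3\right) \sqrt{2} \sqrt{-65 + 71}} = \frac{22483}{1800} - \frac{47207}{\left(-3\right) \sqrt{2} \sqrt{6}} = \frac{22483}{1800} - \frac{47207}{\left(-6\right) \sqrt{3}} = \frac{22483}{1800} - 47207 \left(- \frac{\sqrt{3}}{18}\right) = \frac{22483}{1800} + \frac{47207 \sqrt{3}}{18}$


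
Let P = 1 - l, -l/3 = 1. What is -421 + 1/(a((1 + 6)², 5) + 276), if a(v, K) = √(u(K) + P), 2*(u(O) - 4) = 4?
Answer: -16032805/38083 - √10/76166 ≈ -421.00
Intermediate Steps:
l = -3 (l = -3*1 = -3)
u(O) = 6 (u(O) = 4 + (½)*4 = 4 + 2 = 6)
P = 4 (P = 1 - 1*(-3) = 1 + 3 = 4)
a(v, K) = √10 (a(v, K) = √(6 + 4) = √10)
-421 + 1/(a((1 + 6)², 5) + 276) = -421 + 1/(√10 + 276) = -421 + 1/(276 + √10)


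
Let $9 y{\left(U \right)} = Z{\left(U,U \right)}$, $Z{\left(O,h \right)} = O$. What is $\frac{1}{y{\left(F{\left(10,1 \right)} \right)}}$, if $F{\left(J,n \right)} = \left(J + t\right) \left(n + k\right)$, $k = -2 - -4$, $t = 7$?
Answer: $\frac{3}{17} \approx 0.17647$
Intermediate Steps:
$k = 2$ ($k = -2 + 4 = 2$)
$F{\left(J,n \right)} = \left(2 + n\right) \left(7 + J\right)$ ($F{\left(J,n \right)} = \left(J + 7\right) \left(n + 2\right) = \left(7 + J\right) \left(2 + n\right) = \left(2 + n\right) \left(7 + J\right)$)
$y{\left(U \right)} = \frac{U}{9}$
$\frac{1}{y{\left(F{\left(10,1 \right)} \right)}} = \frac{1}{\frac{1}{9} \left(14 + 2 \cdot 10 + 7 \cdot 1 + 10 \cdot 1\right)} = \frac{1}{\frac{1}{9} \left(14 + 20 + 7 + 10\right)} = \frac{1}{\frac{1}{9} \cdot 51} = \frac{1}{\frac{17}{3}} = \frac{3}{17}$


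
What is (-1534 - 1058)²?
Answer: 6718464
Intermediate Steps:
(-1534 - 1058)² = (-2592)² = 6718464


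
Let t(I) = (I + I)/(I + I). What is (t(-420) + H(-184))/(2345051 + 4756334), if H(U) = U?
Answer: -183/7101385 ≈ -2.5770e-5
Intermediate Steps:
t(I) = 1 (t(I) = (2*I)/((2*I)) = (2*I)*(1/(2*I)) = 1)
(t(-420) + H(-184))/(2345051 + 4756334) = (1 - 184)/(2345051 + 4756334) = -183/7101385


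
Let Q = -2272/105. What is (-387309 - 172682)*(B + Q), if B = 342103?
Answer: -20114060813113/105 ≈ -1.9156e+11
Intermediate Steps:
Q = -2272/105 (Q = (1/105)*(-2272) = -2272/105 ≈ -21.638)
(-387309 - 172682)*(B + Q) = (-387309 - 172682)*(342103 - 2272/105) = -559991*35918543/105 = -20114060813113/105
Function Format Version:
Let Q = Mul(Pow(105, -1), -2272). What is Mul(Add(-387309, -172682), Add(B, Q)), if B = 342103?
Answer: Rational(-20114060813113, 105) ≈ -1.9156e+11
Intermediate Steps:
Q = Rational(-2272, 105) (Q = Mul(Rational(1, 105), -2272) = Rational(-2272, 105) ≈ -21.638)
Mul(Add(-387309, -172682), Add(B, Q)) = Mul(Add(-387309, -172682), Add(342103, Rational(-2272, 105))) = Mul(-559991, Rational(35918543, 105)) = Rational(-20114060813113, 105)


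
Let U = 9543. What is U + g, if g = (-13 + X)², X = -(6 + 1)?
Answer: 9943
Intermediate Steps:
X = -7 (X = -1*7 = -7)
g = 400 (g = (-13 - 7)² = (-20)² = 400)
U + g = 9543 + 400 = 9943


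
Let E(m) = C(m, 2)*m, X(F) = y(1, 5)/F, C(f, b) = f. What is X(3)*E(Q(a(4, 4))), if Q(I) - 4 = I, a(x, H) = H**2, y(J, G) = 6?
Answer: 800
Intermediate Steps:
X(F) = 6/F
Q(I) = 4 + I
E(m) = m**2 (E(m) = m*m = m**2)
X(3)*E(Q(a(4, 4))) = (6/3)*(4 + 4**2)**2 = (6*(1/3))*(4 + 16)**2 = 2*20**2 = 2*400 = 800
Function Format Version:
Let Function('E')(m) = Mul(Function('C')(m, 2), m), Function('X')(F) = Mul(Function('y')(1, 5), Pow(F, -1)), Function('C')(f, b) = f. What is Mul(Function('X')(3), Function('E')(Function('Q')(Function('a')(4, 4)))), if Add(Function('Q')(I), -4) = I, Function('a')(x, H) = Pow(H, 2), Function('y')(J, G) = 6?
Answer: 800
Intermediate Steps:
Function('X')(F) = Mul(6, Pow(F, -1))
Function('Q')(I) = Add(4, I)
Function('E')(m) = Pow(m, 2) (Function('E')(m) = Mul(m, m) = Pow(m, 2))
Mul(Function('X')(3), Function('E')(Function('Q')(Function('a')(4, 4)))) = Mul(Mul(6, Pow(3, -1)), Pow(Add(4, Pow(4, 2)), 2)) = Mul(Mul(6, Rational(1, 3)), Pow(Add(4, 16), 2)) = Mul(2, Pow(20, 2)) = Mul(2, 400) = 800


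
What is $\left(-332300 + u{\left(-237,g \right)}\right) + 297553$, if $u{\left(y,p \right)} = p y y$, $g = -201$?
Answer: $-11324716$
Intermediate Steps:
$u{\left(y,p \right)} = p y^{2}$
$\left(-332300 + u{\left(-237,g \right)}\right) + 297553 = \left(-332300 - 201 \left(-237\right)^{2}\right) + 297553 = \left(-332300 - 11289969\right) + 297553 = -11622269 + 297553 = -11324716$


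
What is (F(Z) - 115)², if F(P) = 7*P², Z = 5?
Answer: 3600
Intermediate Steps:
(F(Z) - 115)² = (7*5² - 115)² = (7*25 - 115)² = (175 - 115)² = 60² = 3600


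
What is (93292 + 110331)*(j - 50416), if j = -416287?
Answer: -95031464969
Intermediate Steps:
(93292 + 110331)*(j - 50416) = (93292 + 110331)*(-416287 - 50416) = 203623*(-466703) = -95031464969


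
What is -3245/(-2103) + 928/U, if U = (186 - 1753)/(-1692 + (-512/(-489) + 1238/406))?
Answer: 3764353857199/3760052541 ≈ 1001.1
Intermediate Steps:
U = 155551389/167553137 (U = -1567/(-1692 + (-512*(-1/489) + 1238*(1/406))) = -1567/(-1692 + (512/489 + 619/203)) = -1567/(-1692 + 406627/99267) = -1567/(-167553137/99267) = -1567*(-99267/167553137) = 155551389/167553137 ≈ 0.92837)
-3245/(-2103) + 928/U = -3245/(-2103) + 928/(155551389/167553137) = -3245*(-1/2103) + 928*(167553137/155551389) = 3245/2103 + 5361700384/5363841 = 3764353857199/3760052541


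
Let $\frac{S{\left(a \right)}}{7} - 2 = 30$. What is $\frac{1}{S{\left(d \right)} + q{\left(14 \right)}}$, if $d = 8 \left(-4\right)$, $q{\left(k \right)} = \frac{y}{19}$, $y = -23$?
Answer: $\frac{19}{4233} \approx 0.0044885$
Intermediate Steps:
$q{\left(k \right)} = - \frac{23}{19}$
$d = -32$
$S{\left(a \right)} = 224$ ($S{\left(a \right)} = 14 + 7 \cdot 30 = 14 + 210 = 224$)
$\frac{1}{S{\left(d \right)} + q{\left(14 \right)}} = \frac{1}{224 - \frac{23}{19}} = \frac{1}{\frac{4233}{19}} = \frac{19}{4233}$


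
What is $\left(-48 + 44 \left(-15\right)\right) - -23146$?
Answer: $22438$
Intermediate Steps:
$\left(-48 + 44 \left(-15\right)\right) - -23146 = \left(-48 - 660\right) + 23146 = -708 + 23146 = 22438$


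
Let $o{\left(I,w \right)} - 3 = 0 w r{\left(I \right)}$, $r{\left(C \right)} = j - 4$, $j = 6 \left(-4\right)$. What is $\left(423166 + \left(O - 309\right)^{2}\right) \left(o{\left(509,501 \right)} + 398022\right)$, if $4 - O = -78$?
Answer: $188940477375$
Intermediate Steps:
$j = -24$
$O = 82$ ($O = 4 - -78 = 4 + 78 = 82$)
$r{\left(C \right)} = -28$ ($r{\left(C \right)} = -24 - 4 = -28$)
$o{\left(I,w \right)} = 3$ ($o{\left(I,w \right)} = 3 + 0 w \left(-28\right) = 3 + 0 \left(-28\right) = 3 + 0 = 3$)
$\left(423166 + \left(O - 309\right)^{2}\right) \left(o{\left(509,501 \right)} + 398022\right) = \left(423166 + \left(82 - 309\right)^{2}\right) \left(3 + 398022\right) = \left(423166 + \left(-227\right)^{2}\right) 398025 = \left(423166 + 51529\right) 398025 = 474695 \cdot 398025 = 188940477375$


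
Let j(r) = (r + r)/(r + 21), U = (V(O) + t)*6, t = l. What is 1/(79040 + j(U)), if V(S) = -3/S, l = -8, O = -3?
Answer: 1/79044 ≈ 1.2651e-5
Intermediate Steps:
t = -8
U = -42 (U = (-3/(-3) - 8)*6 = (-3*(-⅓) - 8)*6 = (1 - 8)*6 = -7*6 = -42)
j(r) = 2*r/(21 + r) (j(r) = (2*r)/(21 + r) = 2*r/(21 + r))
1/(79040 + j(U)) = 1/(79040 + 2*(-42)/(21 - 42)) = 1/(79040 + 2*(-42)/(-21)) = 1/(79040 + 2*(-42)*(-1/21)) = 1/(79040 + 4) = 1/79044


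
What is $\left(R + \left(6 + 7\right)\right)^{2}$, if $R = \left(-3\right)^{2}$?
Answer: $484$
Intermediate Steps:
$R = 9$
$\left(R + \left(6 + 7\right)\right)^{2} = \left(9 + \left(6 + 7\right)\right)^{2} = \left(9 + 13\right)^{2} = 22^{2} = 484$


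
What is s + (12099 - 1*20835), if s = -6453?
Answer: -15189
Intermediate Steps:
s + (12099 - 1*20835) = -6453 + (12099 - 1*20835) = -6453 + (12099 - 20835) = -6453 - 8736 = -15189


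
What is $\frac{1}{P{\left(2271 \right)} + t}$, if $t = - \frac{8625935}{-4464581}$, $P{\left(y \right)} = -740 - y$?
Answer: $- \frac{4464581}{13434227456} \approx -0.00033233$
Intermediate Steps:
$t = \frac{8625935}{4464581}$ ($t = \left(-8625935\right) \left(- \frac{1}{4464581}\right) = \frac{8625935}{4464581} \approx 1.9321$)
$\frac{1}{P{\left(2271 \right)} + t} = \frac{1}{\left(-740 - 2271\right) + \frac{8625935}{4464581}} = \frac{1}{-3011 + \frac{8625935}{4464581}} = \frac{1}{- \frac{13434227456}{4464581}} = - \frac{4464581}{13434227456}$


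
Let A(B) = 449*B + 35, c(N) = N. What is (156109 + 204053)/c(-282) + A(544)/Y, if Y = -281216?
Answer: -16892034509/13217152 ≈ -1278.0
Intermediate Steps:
A(B) = 35 + 449*B
(156109 + 204053)/c(-282) + A(544)/Y = (156109 + 204053)/(-282) + (35 + 449*544)/(-281216) = 360162*(-1/282) + (35 + 244256)*(-1/281216) = -60027/47 + 244291*(-1/281216) = -60027/47 - 244291/281216 = -16892034509/13217152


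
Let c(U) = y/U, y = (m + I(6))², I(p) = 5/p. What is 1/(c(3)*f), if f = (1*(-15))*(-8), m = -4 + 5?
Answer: 9/1210 ≈ 0.0074380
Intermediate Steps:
m = 1
y = 121/36 (y = (1 + 5/6)² = (1 + 5*(⅙))² = (1 + ⅚)² = (11/6)² = 121/36 ≈ 3.3611)
f = 120 (f = -15*(-8) = 120)
c(U) = 121/(36*U)
1/(c(3)*f) = 1/(((121/36)/3)*120) = 1/(((121/36)*(⅓))*120) = 1/((121/108)*120) = 1/(1210/9) = 9/1210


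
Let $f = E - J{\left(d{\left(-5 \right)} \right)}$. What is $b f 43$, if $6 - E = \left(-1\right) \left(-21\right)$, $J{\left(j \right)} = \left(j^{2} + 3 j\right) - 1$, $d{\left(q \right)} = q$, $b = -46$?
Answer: $47472$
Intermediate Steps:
$J{\left(j \right)} = -1 + j^{2} + 3 j$
$E = -15$ ($E = 6 - \left(-1\right) \left(-21\right) = 6 - 21 = -15$)
$f = -24$ ($f = -15 - \left(-1 + \left(-5\right)^{2} + 3 \left(-5\right)\right) = -15 - \left(-1 + 25 - 15\right) = -15 - 9 = -24$)
$b f 43 = \left(-46\right) \left(-24\right) 43 = 1104 \cdot 43 = 47472$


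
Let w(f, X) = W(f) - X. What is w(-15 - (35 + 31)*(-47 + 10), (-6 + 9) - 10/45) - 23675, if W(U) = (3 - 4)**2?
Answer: -213091/9 ≈ -23677.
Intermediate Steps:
W(U) = 1 (W(U) = (-1)**2 = 1)
w(f, X) = 1 - X
w(-15 - (35 + 31)*(-47 + 10), (-6 + 9) - 10/45) - 23675 = (1 - ((-6 + 9) - 10/45)) - 23675 = (1 - (3 - 10*1/45)) - 23675 = (1 - (3 - 2/9)) - 23675 = (1 - 1*25/9) - 23675 = (1 - 25/9) - 23675 = -16/9 - 23675 = -213091/9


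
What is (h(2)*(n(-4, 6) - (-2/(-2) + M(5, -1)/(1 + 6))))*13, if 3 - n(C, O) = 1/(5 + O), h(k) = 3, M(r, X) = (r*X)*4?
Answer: 14313/77 ≈ 185.88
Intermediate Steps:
M(r, X) = 4*X*r (M(r, X) = (X*r)*4 = 4*X*r)
n(C, O) = 3 - 1/(5 + O)
(h(2)*(n(-4, 6) - (-2/(-2) + M(5, -1)/(1 + 6))))*13 = (3*((14 + 3*6)/(5 + 6) - (-2/(-2) + (4*(-1)*5)/(1 + 6))))*13 = (3*((14 + 18)/11 - (-2*(-1/2) - 20/7)))*13 = (3*((1/11)*32 - (1 - 20*1/7)))*13 = (3*(32/11 - (1 - 20/7)))*13 = (3*(32/11 - 1*(-13/7)))*13 = (3*(32/11 + 13/7))*13 = (3*(367/77))*13 = (1101/77)*13 = 14313/77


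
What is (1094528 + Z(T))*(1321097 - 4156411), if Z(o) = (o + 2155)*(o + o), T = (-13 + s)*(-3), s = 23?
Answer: -2741828026792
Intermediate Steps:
T = -30 (T = (-13 + 23)*(-3) = 10*(-3) = -30)
Z(o) = 2*o*(2155 + o) (Z(o) = (2155 + o)*(2*o) = 2*o*(2155 + o))
(1094528 + Z(T))*(1321097 - 4156411) = (1094528 + 2*(-30)*(2155 - 30))*(1321097 - 4156411) = (1094528 + 2*(-30)*2125)*(-2835314) = (1094528 - 127500)*(-2835314) = 967028*(-2835314) = -2741828026792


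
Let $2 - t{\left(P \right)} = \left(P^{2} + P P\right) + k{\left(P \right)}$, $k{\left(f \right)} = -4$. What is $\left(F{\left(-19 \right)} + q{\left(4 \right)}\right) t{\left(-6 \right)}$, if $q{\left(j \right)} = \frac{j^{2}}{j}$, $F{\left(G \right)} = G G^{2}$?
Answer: $452430$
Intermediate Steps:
$F{\left(G \right)} = G^{3}$
$q{\left(j \right)} = j$
$t{\left(P \right)} = 6 - 2 P^{2}$ ($t{\left(P \right)} = 2 - \left(\left(P^{2} + P P\right) - 4\right) = 2 - \left(\left(P^{2} + P^{2}\right) - 4\right) = 2 - \left(2 P^{2} - 4\right) = 2 - \left(-4 + 2 P^{2}\right) = 6 - 2 P^{2}$)
$\left(F{\left(-19 \right)} + q{\left(4 \right)}\right) t{\left(-6 \right)} = \left(\left(-19\right)^{3} + 4\right) \left(6 - 2 \left(-6\right)^{2}\right) = \left(-6859 + 4\right) \left(6 - 72\right) = - 6855 \left(6 - 72\right) = \left(-6855\right) \left(-66\right) = 452430$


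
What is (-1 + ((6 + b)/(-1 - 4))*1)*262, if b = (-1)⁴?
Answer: -3144/5 ≈ -628.80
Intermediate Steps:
b = 1
(-1 + ((6 + b)/(-1 - 4))*1)*262 = (-1 + ((6 + 1)/(-1 - 4))*1)*262 = (-1 + (7/(-5))*1)*262 = (-1 + (7*(-⅕))*1)*262 = (-1 - 7/5*1)*262 = (-1 - 7/5)*262 = -12/5*262 = -3144/5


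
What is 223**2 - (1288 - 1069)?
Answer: 49510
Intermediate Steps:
223**2 - (1288 - 1069) = 49729 - 1*219 = 49729 - 219 = 49510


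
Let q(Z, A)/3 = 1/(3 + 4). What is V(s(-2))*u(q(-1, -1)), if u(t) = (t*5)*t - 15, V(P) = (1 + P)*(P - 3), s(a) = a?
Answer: -3450/49 ≈ -70.408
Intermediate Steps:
V(P) = (1 + P)*(-3 + P)
q(Z, A) = 3/7 (q(Z, A) = 3/(3 + 4) = 3/7)
u(t) = -15 + 5*t² (u(t) = (5*t)*t - 15 = 5*t² - 15 = -15 + 5*t²)
V(s(-2))*u(q(-1, -1)) = (-3 + (-2)² - 2*(-2))*(-15 + 5*(3/7)²) = (-3 + 4 + 4)*(-15 + 5*(9/49)) = 5*(-15 + 45/49) = 5*(-690/49) = -3450/49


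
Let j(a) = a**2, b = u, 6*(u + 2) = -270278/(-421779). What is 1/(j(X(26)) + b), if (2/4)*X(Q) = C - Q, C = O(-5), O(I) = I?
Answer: 1265337/4861559893 ≈ 0.00026027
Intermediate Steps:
u = -2395535/1265337 (u = -2 + (-270278/(-421779))/6 = -2 + (-270278*(-1/421779))/6 = -2 + (1/6)*(270278/421779) = -2 + 135139/1265337 = -2395535/1265337 ≈ -1.8932)
b = -2395535/1265337 ≈ -1.8932
C = -5
X(Q) = -10 - 2*Q (X(Q) = 2*(-5 - Q) = -10 - 2*Q)
1/(j(X(26)) + b) = 1/((-10 - 2*26)**2 - 2395535/1265337) = 1/((-10 - 52)**2 - 2395535/1265337) = 1/((-62)**2 - 2395535/1265337) = 1/(3844 - 2395535/1265337) = 1/(4861559893/1265337) = 1265337/4861559893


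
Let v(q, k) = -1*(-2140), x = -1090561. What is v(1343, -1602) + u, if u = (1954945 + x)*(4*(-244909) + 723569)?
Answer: -221340215588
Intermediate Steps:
v(q, k) = 2140
u = -221340217728 (u = (1954945 - 1090561)*(4*(-244909) + 723569) = 864384*(-979636 + 723569) = 864384*(-256067) = -221340217728)
v(1343, -1602) + u = 2140 - 221340217728 = -221340215588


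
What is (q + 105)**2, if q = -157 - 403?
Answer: 207025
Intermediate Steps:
q = -560
(q + 105)**2 = (-560 + 105)**2 = (-455)**2 = 207025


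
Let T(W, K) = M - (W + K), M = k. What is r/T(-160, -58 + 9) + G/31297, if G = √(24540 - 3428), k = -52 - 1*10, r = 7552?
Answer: 7552/147 + 2*√5278/31297 ≈ 51.379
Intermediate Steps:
k = -62 (k = -52 - 10 = -62)
M = -62
G = 2*√5278 (G = √21112 = 2*√5278 ≈ 145.30)
T(W, K) = -62 - K - W (T(W, K) = -62 - (W + K) = -62 - (K + W) = -62 + (-K - W) = -62 - K - W)
r/T(-160, -58 + 9) + G/31297 = 7552/(-62 - (-58 + 9) - 1*(-160)) + (2*√5278)/31297 = 7552/(-62 - 1*(-49) + 160) + (2*√5278)*(1/31297) = 7552/(-62 + 49 + 160) + 2*√5278/31297 = 7552/147 + 2*√5278/31297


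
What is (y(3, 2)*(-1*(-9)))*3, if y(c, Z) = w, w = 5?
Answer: 135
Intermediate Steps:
y(c, Z) = 5
(y(3, 2)*(-1*(-9)))*3 = (5*(-1*(-9)))*3 = (5*9)*3 = 45*3 = 135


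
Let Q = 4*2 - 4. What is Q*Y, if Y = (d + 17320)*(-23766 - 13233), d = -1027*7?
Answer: -1499347476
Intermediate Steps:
Q = 4 (Q = 8 - 4 = 4)
d = -7189
Y = -374836869 (Y = (-7189 + 17320)*(-23766 - 13233) = 10131*(-36999) = -374836869)
Q*Y = 4*(-374836869) = -1499347476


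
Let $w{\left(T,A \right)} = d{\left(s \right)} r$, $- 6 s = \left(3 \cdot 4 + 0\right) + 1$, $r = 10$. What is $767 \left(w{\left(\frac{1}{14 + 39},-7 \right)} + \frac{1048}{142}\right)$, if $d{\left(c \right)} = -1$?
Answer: $- \frac{142662}{71} \approx -2009.3$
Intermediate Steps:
$s = - \frac{13}{6}$ ($s = - \frac{\left(3 \cdot 4 + 0\right) + 1}{6} = - \frac{\left(12 + 0\right) + 1}{6} = - \frac{12 + 1}{6} = \left(- \frac{1}{6}\right) 13 = - \frac{13}{6} \approx -2.1667$)
$w{\left(T,A \right)} = -10$ ($w{\left(T,A \right)} = \left(-1\right) 10 = -10$)
$767 \left(w{\left(\frac{1}{14 + 39},-7 \right)} + \frac{1048}{142}\right) = 767 \left(-10 + \frac{1048}{142}\right) = 767 \left(-10 + 1048 \cdot \frac{1}{142}\right) = 767 \left(-10 + \frac{524}{71}\right) = 767 \left(- \frac{186}{71}\right) = - \frac{142662}{71}$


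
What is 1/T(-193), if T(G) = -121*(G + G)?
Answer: 1/46706 ≈ 2.1411e-5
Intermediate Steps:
T(G) = -242*G
1/T(-193) = 1/(-242*(-193)) = 1/46706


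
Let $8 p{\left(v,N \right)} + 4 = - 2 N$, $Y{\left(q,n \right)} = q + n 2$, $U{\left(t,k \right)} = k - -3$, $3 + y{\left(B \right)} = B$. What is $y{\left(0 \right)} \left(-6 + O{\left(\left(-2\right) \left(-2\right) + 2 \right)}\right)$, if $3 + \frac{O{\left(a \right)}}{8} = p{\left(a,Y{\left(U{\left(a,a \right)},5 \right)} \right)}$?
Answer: $216$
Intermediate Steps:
$y{\left(B \right)} = -3 + B$
$U{\left(t,k \right)} = 3 + k$ ($U{\left(t,k \right)} = k + 3 = 3 + k$)
$Y{\left(q,n \right)} = q + 2 n$
$p{\left(v,N \right)} = - \frac{1}{2} - \frac{N}{4}$ ($p{\left(v,N \right)} = - \frac{1}{2} + \frac{\left(-2\right) N}{8} = - \frac{1}{2} - \frac{N}{4}$)
$O{\left(a \right)} = -54 - 2 a$ ($O{\left(a \right)} = -24 + 8 \left(- \frac{1}{2} - \frac{\left(3 + a\right) + 2 \cdot 5}{4}\right) = -24 + 8 \left(- \frac{1}{2} - \frac{\left(3 + a\right) + 10}{4}\right) = -24 + 8 \left(- \frac{1}{2} - \frac{13 + a}{4}\right) = -24 + 8 \left(- \frac{1}{2} - \left(\frac{13}{4} + \frac{a}{4}\right)\right) = -24 + 8 \left(- \frac{15}{4} - \frac{a}{4}\right) = -24 - \left(30 + 2 a\right) = -54 - 2 a$)
$y{\left(0 \right)} \left(-6 + O{\left(\left(-2\right) \left(-2\right) + 2 \right)}\right) = \left(-3 + 0\right) \left(-6 - \left(54 + 2 \left(\left(-2\right) \left(-2\right) + 2\right)\right)\right) = - 3 \left(-6 - \left(54 + 2 \left(4 + 2\right)\right)\right) = - 3 \left(-6 - 66\right) = \left(-3\right) \left(-72\right) = 216$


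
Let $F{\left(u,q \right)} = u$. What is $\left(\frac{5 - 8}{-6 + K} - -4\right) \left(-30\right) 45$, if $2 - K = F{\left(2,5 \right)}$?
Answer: $-6075$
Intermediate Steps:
$K = 0$ ($K = 2 - 2 = 0$)
$\left(\frac{5 - 8}{-6 + K} - -4\right) \left(-30\right) 45 = \left(\frac{5 - 8}{-6 + 0} - -4\right) \left(-30\right) 45 = \left(- \frac{3}{-6} + 4\right) \left(-30\right) 45 = \left(\left(-3\right) \left(- \frac{1}{6}\right) + 4\right) \left(-30\right) 45 = \left(\frac{1}{2} + 4\right) \left(-30\right) 45 = \frac{9}{2} \left(-30\right) 45 = \left(-135\right) 45 = -6075$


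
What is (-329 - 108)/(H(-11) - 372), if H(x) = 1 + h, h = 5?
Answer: 437/366 ≈ 1.1940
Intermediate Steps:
H(x) = 6 (H(x) = 1 + 5 = 6)
(-329 - 108)/(H(-11) - 372) = (-329 - 108)/(6 - 372) = -437/(-366) = -437*(-1/366) = 437/366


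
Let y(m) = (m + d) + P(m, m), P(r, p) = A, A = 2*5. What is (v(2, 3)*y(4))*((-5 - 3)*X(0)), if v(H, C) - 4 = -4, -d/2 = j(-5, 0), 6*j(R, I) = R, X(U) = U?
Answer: 0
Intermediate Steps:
A = 10
j(R, I) = R/6
d = 5/3 (d = -(-5)/3 = -2*(-⅚) = 5/3 ≈ 1.6667)
P(r, p) = 10
v(H, C) = 0 (v(H, C) = 4 - 4 = 0)
y(m) = 35/3 + m (y(m) = (m + 5/3) + 10 = (5/3 + m) + 10 = 35/3 + m)
(v(2, 3)*y(4))*((-5 - 3)*X(0)) = (0*(35/3 + 4))*((-5 - 3)*0) = (0*(47/3))*(-8*0) = 0*0 = 0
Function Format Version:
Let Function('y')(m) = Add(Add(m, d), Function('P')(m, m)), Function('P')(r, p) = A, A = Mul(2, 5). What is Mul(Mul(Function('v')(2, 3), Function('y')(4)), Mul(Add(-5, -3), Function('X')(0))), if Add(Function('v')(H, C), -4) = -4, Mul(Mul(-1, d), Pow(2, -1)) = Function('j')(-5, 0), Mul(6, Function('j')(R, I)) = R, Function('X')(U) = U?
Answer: 0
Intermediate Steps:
A = 10
Function('j')(R, I) = Mul(Rational(1, 6), R)
d = Rational(5, 3) (d = Mul(-2, Mul(Rational(1, 6), -5)) = Mul(-2, Rational(-5, 6)) = Rational(5, 3) ≈ 1.6667)
Function('P')(r, p) = 10
Function('v')(H, C) = 0 (Function('v')(H, C) = Add(4, -4) = 0)
Function('y')(m) = Add(Rational(35, 3), m) (Function('y')(m) = Add(Add(m, Rational(5, 3)), 10) = Add(Add(Rational(5, 3), m), 10) = Add(Rational(35, 3), m))
Mul(Mul(Function('v')(2, 3), Function('y')(4)), Mul(Add(-5, -3), Function('X')(0))) = Mul(Mul(0, Add(Rational(35, 3), 4)), Mul(Add(-5, -3), 0)) = Mul(Mul(0, Rational(47, 3)), Mul(-8, 0)) = Mul(0, 0) = 0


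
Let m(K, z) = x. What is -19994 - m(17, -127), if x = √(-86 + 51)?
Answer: -19994 - I*√35 ≈ -19994.0 - 5.9161*I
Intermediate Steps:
x = I*√35 (x = √(-35) = I*√35 ≈ 5.9161*I)
m(K, z) = I*√35
-19994 - m(17, -127) = -19994 - I*√35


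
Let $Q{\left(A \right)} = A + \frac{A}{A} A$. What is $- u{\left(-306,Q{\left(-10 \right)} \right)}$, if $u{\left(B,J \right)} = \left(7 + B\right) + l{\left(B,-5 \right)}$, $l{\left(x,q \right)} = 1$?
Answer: $298$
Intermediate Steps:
$Q{\left(A \right)} = 2 A$ ($Q{\left(A \right)} = A + 1 A = A + A = 2 A$)
$u{\left(B,J \right)} = 8 + B$ ($u{\left(B,J \right)} = \left(7 + B\right) + 1 = 8 + B$)
$- u{\left(-306,Q{\left(-10 \right)} \right)} = - (8 - 306) = \left(-1\right) \left(-298\right) = 298$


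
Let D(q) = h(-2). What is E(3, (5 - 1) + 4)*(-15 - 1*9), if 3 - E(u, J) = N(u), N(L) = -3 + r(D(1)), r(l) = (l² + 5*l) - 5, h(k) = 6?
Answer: 1320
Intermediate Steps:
D(q) = 6
r(l) = -5 + l² + 5*l
N(L) = 58 (N(L) = -3 + (-5 + 6² + 5*6) = -3 + (-5 + 36 + 30) = -3 + 61 = 58)
E(u, J) = -55 (E(u, J) = 3 - 1*58 = 3 - 58 = -55)
E(3, (5 - 1) + 4)*(-15 - 1*9) = -55*(-15 - 1*9) = -55*(-15 - 9) = -55*(-24) = 1320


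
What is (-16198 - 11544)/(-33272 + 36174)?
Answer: -13871/1451 ≈ -9.5596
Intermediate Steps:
(-16198 - 11544)/(-33272 + 36174) = -27742/2902 = -27742*1/2902 = -13871/1451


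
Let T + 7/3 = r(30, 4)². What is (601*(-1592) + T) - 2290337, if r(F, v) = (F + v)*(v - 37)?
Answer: -5964742/3 ≈ -1.9882e+6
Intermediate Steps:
r(F, v) = (-37 + v)*(F + v) (r(F, v) = (F + v)*(-37 + v) = (-37 + v)*(F + v))
T = 3776645/3 (T = -7/3 + (4² - 37*30 - 37*4 + 30*4)² = -7/3 + (16 - 1110 - 148 + 120)² = -7/3 + (-1122)² = -7/3 + 1258884 = 3776645/3 ≈ 1.2589e+6)
(601*(-1592) + T) - 2290337 = (601*(-1592) + 3776645/3) - 2290337 = (-956792 + 3776645/3) - 2290337 = 906269/3 - 2290337 = -5964742/3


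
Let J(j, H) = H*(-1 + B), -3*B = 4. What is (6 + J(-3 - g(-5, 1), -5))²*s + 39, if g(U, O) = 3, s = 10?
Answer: 28441/9 ≈ 3160.1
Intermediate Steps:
B = -4/3 (B = -⅓*4 = -4/3 ≈ -1.3333)
J(j, H) = -7*H/3 (J(j, H) = H*(-1 - 4/3) = H*(-7/3) = -7*H/3)
(6 + J(-3 - g(-5, 1), -5))²*s + 39 = (6 - 7/3*(-5))²*10 + 39 = (6 + 35/3)²*10 + 39 = (53/3)²*10 + 39 = (2809/9)*10 + 39 = 28090/9 + 39 = 28441/9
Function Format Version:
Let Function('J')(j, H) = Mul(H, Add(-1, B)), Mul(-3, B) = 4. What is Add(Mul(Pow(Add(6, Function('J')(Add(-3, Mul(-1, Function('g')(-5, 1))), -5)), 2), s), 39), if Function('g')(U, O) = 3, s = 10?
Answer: Rational(28441, 9) ≈ 3160.1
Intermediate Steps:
B = Rational(-4, 3) (B = Mul(Rational(-1, 3), 4) = Rational(-4, 3) ≈ -1.3333)
Function('J')(j, H) = Mul(Rational(-7, 3), H) (Function('J')(j, H) = Mul(H, Add(-1, Rational(-4, 3))) = Mul(H, Rational(-7, 3)) = Mul(Rational(-7, 3), H))
Add(Mul(Pow(Add(6, Function('J')(Add(-3, Mul(-1, Function('g')(-5, 1))), -5)), 2), s), 39) = Add(Mul(Pow(Add(6, Mul(Rational(-7, 3), -5)), 2), 10), 39) = Add(Mul(Pow(Add(6, Rational(35, 3)), 2), 10), 39) = Add(Mul(Pow(Rational(53, 3), 2), 10), 39) = Add(Mul(Rational(2809, 9), 10), 39) = Add(Rational(28090, 9), 39) = Rational(28441, 9)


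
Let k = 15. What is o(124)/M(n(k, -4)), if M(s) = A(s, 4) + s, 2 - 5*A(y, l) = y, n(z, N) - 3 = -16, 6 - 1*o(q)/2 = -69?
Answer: -15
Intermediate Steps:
o(q) = 150 (o(q) = 12 - 2*(-69) = 12 + 138 = 150)
n(z, N) = -13 (n(z, N) = 3 - 16 = -13)
A(y, l) = ⅖ - y/5
M(s) = ⅖ + 4*s/5 (M(s) = (⅖ - s/5) + s = ⅖ + 4*s/5)
o(124)/M(n(k, -4)) = 150/(⅖ + (⅘)*(-13)) = 150/(⅖ - 52/5) = 150/(-10) = 150*(-⅒) = -15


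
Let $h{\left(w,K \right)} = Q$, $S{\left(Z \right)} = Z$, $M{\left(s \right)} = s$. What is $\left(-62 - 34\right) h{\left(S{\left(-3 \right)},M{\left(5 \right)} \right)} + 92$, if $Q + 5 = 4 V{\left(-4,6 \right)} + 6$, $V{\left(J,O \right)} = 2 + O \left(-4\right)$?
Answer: $8444$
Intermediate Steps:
$V{\left(J,O \right)} = 2 - 4 O$
$Q = -87$ ($Q = -5 + \left(4 \left(2 - 24\right) + 6\right) = -5 + \left(4 \left(-22\right) + 6\right) = -5 + \left(-88 + 6\right) = -5 - 82 = -87$)
$h{\left(w,K \right)} = -87$
$\left(-62 - 34\right) h{\left(S{\left(-3 \right)},M{\left(5 \right)} \right)} + 92 = \left(-62 - 34\right) \left(-87\right) + 92 = \left(-96\right) \left(-87\right) + 92 = 8352 + 92 = 8444$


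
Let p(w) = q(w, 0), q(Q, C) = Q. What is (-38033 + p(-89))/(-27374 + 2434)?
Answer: 19061/12470 ≈ 1.5285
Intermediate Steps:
p(w) = w
(-38033 + p(-89))/(-27374 + 2434) = (-38033 - 89)/(-27374 + 2434) = -38122/(-24940) = -38122*(-1/24940) = 19061/12470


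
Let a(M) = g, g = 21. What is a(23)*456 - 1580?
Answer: 7996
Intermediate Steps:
a(M) = 21
a(23)*456 - 1580 = 21*456 - 1580 = 9576 - 1580 = 7996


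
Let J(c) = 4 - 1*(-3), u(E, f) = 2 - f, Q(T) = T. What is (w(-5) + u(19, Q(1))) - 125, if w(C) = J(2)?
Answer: -117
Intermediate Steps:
J(c) = 7 (J(c) = 4 + 3 = 7)
w(C) = 7
(w(-5) + u(19, Q(1))) - 125 = (7 + (2 - 1*1)) - 125 = (7 + (2 - 1)) - 125 = (7 + 1) - 125 = 8 - 125 = -117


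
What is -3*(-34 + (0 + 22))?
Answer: 36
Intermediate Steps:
-3*(-34 + (0 + 22)) = -3*(-34 + 22) = -3*(-12) = 36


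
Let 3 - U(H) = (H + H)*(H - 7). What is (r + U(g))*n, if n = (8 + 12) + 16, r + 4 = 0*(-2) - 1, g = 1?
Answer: 360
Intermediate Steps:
r = -5 (r = -4 + (0*(-2) - 1) = -4 + (0 - 1) = -4 - 1 = -5)
n = 36 (n = 20 + 16 = 36)
U(H) = 3 - 2*H*(-7 + H) (U(H) = 3 - (H + H)*(H - 7) = 3 - 2*H*(-7 + H))
(r + U(g))*n = (-5 + (3 - 2*1² + 14*1))*36 = (-5 + (3 - 2*1 + 14))*36 = (-5 + (3 - 2 + 14))*36 = (-5 + 15)*36 = 10*36 = 360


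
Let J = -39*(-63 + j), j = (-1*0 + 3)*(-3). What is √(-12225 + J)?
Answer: I*√9417 ≈ 97.041*I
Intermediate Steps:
j = -9 (j = (0 + 3)*(-3) = 3*(-3) = -9)
J = 2808 (J = -39*(-63 - 9) = -39*(-72) = 2808)
√(-12225 + J) = √(-12225 + 2808) = √(-9417) = I*√9417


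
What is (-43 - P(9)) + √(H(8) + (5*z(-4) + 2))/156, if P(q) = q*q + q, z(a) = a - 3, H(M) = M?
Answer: -133 + 5*I/156 ≈ -133.0 + 0.032051*I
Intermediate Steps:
z(a) = -3 + a
P(q) = q + q² (P(q) = q² + q = q + q²)
(-43 - P(9)) + √(H(8) + (5*z(-4) + 2))/156 = (-43 - 9*(1 + 9)) + √(8 + (5*(-3 - 4) + 2))/156 = (-43 - 9*10) + √(8 + (5*(-7) + 2))*(1/156) = (-43 - 1*90) + √(8 + (-35 + 2))*(1/156) = (-43 - 90) + √(8 - 33)*(1/156) = -133 + √(-25)*(1/156) = -133 + (5*I)*(1/156) = -133 + 5*I/156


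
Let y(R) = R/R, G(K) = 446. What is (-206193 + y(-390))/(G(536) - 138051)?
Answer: 206192/137605 ≈ 1.4984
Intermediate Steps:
y(R) = 1
(-206193 + y(-390))/(G(536) - 138051) = (-206193 + 1)/(446 - 138051) = -206192/(-137605) = -206192*(-1/137605) = 206192/137605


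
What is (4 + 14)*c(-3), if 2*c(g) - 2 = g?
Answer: -9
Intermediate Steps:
c(g) = 1 + g/2
(4 + 14)*c(-3) = (4 + 14)*(1 + (½)*(-3)) = 18*(1 - 3/2) = 18*(-½) = -9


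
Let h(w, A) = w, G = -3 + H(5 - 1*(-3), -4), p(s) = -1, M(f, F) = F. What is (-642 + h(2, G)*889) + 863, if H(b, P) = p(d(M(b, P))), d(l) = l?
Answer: 1999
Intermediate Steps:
H(b, P) = -1
G = -4 (G = -3 - 1 = -4)
(-642 + h(2, G)*889) + 863 = (-642 + 2*889) + 863 = (-642 + 1778) + 863 = 1136 + 863 = 1999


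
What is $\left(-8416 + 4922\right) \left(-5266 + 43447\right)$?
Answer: $-133404414$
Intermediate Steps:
$\left(-8416 + 4922\right) \left(-5266 + 43447\right) = \left(-3494\right) 38181 = -133404414$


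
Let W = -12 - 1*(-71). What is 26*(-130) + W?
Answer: -3321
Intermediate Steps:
W = 59 (W = -12 + 71 = 59)
26*(-130) + W = 26*(-130) + 59 = -3380 + 59 = -3321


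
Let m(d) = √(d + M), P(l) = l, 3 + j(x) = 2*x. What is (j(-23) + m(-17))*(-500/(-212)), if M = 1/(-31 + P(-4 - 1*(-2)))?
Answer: -6125/53 + 125*I*√18546/1749 ≈ -115.57 + 9.733*I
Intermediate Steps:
j(x) = -3 + 2*x
M = -1/33 (M = 1/(-31 + (-4 - 1*(-2))) = 1/(-31 + (-4 + 2)) = 1/(-31 - 2) = 1/(-33) = -1/33 ≈ -0.030303)
m(d) = √(-1/33 + d) (m(d) = √(d - 1/33) = √(-1/33 + d))
(j(-23) + m(-17))*(-500/(-212)) = ((-3 + 2*(-23)) + √(-33 + 1089*(-17))/33)*(-500/(-212)) = ((-3 - 46) + √(-33 - 18513)/33)*(-500*(-1/212)) = (-49 + √(-18546)/33)*(125/53) = (-49 + (I*√18546)/33)*(125/53) = (-49 + I*√18546/33)*(125/53) = -6125/53 + 125*I*√18546/1749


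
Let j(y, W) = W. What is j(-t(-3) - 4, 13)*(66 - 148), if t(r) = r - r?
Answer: -1066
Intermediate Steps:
t(r) = 0
j(-t(-3) - 4, 13)*(66 - 148) = 13*(66 - 148) = 13*(-82) = -1066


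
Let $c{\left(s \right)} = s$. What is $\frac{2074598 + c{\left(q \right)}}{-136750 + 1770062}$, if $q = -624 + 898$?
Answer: $\frac{259359}{204164} \approx 1.2703$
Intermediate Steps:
$q = 274$
$\frac{2074598 + c{\left(q \right)}}{-136750 + 1770062} = \frac{2074598 + 274}{-136750 + 1770062} = \frac{2074872}{1633312} = 2074872 \cdot \frac{1}{1633312} = \frac{259359}{204164}$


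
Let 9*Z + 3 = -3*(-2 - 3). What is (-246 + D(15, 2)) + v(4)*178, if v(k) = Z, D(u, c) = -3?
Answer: -35/3 ≈ -11.667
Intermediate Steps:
Z = 4/3 (Z = -1/3 + (-3*(-2 - 3))/9 = -1/3 + (-3*(-5))/9 = -1/3 + (1/9)*15 = -1/3 + 5/3 = 4/3 ≈ 1.3333)
v(k) = 4/3
(-246 + D(15, 2)) + v(4)*178 = (-246 - 3) + (4/3)*178 = -249 + 712/3 = -35/3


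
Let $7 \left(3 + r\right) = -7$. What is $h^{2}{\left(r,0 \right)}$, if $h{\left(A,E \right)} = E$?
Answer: $0$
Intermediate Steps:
$r = -4$ ($r = -3 + \frac{1}{7} \left(-7\right) = -3 - 1 = -4$)
$h^{2}{\left(r,0 \right)} = 0^{2} = 0$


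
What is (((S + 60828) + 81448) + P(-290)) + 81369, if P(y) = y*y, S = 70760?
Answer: 378505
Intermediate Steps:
P(y) = y²
(((S + 60828) + 81448) + P(-290)) + 81369 = (((70760 + 60828) + 81448) + (-290)²) + 81369 = ((131588 + 81448) + 84100) + 81369 = (213036 + 84100) + 81369 = 297136 + 81369 = 378505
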